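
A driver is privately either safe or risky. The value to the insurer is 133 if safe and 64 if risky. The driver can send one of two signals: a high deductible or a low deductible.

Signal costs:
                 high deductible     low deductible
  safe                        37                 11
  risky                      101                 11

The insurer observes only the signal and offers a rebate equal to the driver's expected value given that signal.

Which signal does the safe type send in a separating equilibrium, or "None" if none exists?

Try safe → high deductible, risky → low deductible:
  Under separation the insurer infers type exactly: high deductible → safe (pays 133), low deductible → risky (pays 64).
  Safe: high deductible gives 133 − 37 = 96; low deductible gives 64 − 11 = 53. No deviation. ✓
  Risky: low deductible gives 64 − 11 = 53; high deductible gives 133 − 101 = 32. No deviation. ✓
Both hold — the safe type sends high deductible.

high deductible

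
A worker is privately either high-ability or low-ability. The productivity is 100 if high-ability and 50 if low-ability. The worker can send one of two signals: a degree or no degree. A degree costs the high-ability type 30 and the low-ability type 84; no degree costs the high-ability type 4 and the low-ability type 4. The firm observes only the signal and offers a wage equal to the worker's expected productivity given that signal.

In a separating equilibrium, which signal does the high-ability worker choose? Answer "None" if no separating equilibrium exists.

Try high-ability → degree, low-ability → no degree:
  If types separate, degree earns payment 100 and no degree earns 50.
  High-ability: degree gives 100 − 30 = 70; no degree gives 50 − 4 = 46. No deviation. ✓
  Low-ability: no degree gives 50 − 4 = 46; degree gives 100 − 84 = 16. No deviation. ✓
Both hold — the high-ability type sends degree.

degree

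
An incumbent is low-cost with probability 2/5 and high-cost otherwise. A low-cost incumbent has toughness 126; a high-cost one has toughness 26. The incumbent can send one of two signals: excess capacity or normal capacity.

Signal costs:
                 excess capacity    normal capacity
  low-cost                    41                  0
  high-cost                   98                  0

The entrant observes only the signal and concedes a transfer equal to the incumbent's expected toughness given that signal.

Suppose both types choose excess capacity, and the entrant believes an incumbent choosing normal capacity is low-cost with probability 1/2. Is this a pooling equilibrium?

No

At the pooled signal (excess capacity) the entrant holds the prior 2/5 and pays 2/5·126 + 3/5·26 = 66. Off-path (normal capacity) belief 1/2 gives 1/2·126 + 1/2·26 = 76.
Low-cost: excess capacity gives 66 − 41 = 25; normal capacity gives 76 − 0 = 76. Deviates. ✗
High-cost: excess capacity gives 66 − 98 = -32; normal capacity gives 76 − 0 = 76. Deviates. ✗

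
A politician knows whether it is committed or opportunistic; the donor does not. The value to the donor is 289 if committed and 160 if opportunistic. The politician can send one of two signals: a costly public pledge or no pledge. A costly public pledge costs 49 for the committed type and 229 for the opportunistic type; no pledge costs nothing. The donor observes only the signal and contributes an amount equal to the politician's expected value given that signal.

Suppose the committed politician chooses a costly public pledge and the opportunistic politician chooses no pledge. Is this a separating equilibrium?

Under separation the donor infers type exactly: pledge → committed (pays 289), no pledge → opportunistic (pays 160).
Committed: pledge gives 289 − 49 = 240; no pledge gives 160 − 0 = 160. No deviation. ✓
Opportunistic: no pledge gives 160 − 0 = 160; pledge gives 289 − 229 = 60. No deviation. ✓
Both incentive constraints hold.

Yes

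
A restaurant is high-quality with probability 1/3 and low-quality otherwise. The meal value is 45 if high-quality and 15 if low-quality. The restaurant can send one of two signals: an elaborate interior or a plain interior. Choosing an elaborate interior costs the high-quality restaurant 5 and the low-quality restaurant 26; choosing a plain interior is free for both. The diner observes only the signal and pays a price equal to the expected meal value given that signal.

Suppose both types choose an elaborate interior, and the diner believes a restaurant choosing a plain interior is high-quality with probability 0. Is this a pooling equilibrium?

No

At the pooled signal (elaborate interior) the diner holds the prior 1/3 and pays 1/3·45 + 2/3·15 = 25. Off-path (plain interior) belief 0 gives 0·45 + 1·15 = 15.
High-quality: elaborate interior gives 25 − 5 = 20; plain interior gives 15 − 0 = 15. Stays. ✓
Low-quality: elaborate interior gives 25 − 26 = -1; plain interior gives 15 − 0 = 15. Deviates. ✗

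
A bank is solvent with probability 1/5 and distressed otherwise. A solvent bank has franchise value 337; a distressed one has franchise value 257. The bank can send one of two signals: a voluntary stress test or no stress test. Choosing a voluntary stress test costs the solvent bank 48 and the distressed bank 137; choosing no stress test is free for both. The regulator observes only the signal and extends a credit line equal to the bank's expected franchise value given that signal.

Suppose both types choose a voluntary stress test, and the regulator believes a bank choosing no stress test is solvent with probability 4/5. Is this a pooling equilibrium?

At the pooled signal (stress test) the regulator holds the prior 1/5 and pays 1/5·337 + 4/5·257 = 273. Off-path (no stress test) belief 4/5 gives 4/5·337 + 1/5·257 = 321.
Solvent: stress test gives 273 − 48 = 225; no stress test gives 321 − 0 = 321. Deviates. ✗
Distressed: stress test gives 273 − 137 = 136; no stress test gives 321 − 0 = 321. Deviates. ✗

No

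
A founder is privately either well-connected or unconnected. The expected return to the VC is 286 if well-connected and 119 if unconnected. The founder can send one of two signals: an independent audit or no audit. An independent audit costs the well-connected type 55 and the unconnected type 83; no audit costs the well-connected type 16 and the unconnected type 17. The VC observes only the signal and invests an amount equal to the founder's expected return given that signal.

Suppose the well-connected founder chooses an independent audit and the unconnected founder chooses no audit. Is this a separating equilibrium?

No

If types separate, audit earns payment 286 and no audit earns 119.
Well-connected: audit gives 286 − 55 = 231; no audit gives 119 − 16 = 103. No deviation. ✓
Unconnected: no audit gives 119 − 17 = 102; audit gives 286 − 83 = 203. Would deviate. ✗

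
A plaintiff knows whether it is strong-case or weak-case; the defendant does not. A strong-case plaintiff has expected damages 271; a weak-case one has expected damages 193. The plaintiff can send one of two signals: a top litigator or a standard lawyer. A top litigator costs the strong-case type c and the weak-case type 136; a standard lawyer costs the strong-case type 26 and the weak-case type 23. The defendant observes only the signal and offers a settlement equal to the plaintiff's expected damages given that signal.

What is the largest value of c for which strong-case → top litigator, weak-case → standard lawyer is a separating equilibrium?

104

Under separation: top litigator → strong-case (pays 271); standard lawyer → weak-case (pays 193).
Weak-case: 193 − 23 = 170 ≥ 271 − 136 = 135. Holds regardless of c. ✓
Strong-case: 271 − c ≥ 193 − 26, so c ≤ 271 − 167 = 104.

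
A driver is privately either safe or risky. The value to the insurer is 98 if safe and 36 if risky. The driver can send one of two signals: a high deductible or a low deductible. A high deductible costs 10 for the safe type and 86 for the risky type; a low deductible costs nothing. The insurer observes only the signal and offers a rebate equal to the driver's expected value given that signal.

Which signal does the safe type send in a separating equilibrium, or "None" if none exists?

Try safe → high deductible, risky → low deductible:
  If types separate, high deductible earns payment 98 and low deductible earns 36.
  Safe: high deductible gives 98 − 10 = 88; low deductible gives 36 − 0 = 36. No deviation. ✓
  Risky: low deductible gives 36 − 0 = 36; high deductible gives 98 − 86 = 12. No deviation. ✓
Both hold — the safe type sends high deductible.

high deductible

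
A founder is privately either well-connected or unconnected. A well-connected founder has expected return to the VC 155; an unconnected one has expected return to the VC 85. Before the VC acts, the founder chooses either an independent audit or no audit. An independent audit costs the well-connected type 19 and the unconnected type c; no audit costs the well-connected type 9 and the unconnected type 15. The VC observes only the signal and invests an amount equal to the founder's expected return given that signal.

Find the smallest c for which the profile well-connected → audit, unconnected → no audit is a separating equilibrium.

Under separation: audit → well-connected (pays 155); no audit → unconnected (pays 85).
Well-connected: 155 − 19 = 136 ≥ 85 − 9 = 76. Holds regardless of c. ✓
Unconnected: 85 − 15 ≥ 155 − c, so c ≥ 155 − 70 = 85.

85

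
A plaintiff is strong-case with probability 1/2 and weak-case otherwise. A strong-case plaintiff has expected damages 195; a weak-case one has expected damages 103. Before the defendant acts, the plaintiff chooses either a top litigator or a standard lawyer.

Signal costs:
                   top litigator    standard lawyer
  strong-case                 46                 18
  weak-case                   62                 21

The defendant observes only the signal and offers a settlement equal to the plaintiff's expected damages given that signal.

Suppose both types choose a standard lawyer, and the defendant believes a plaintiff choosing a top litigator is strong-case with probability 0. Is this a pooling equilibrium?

Yes

At the pooled signal (standard lawyer) the defendant holds the prior 1/2 and pays 1/2·195 + 1/2·103 = 149. Off-path (top litigator) belief 0 gives 0·195 + 1·103 = 103.
Strong-case: standard lawyer gives 149 − 18 = 131; top litigator gives 103 − 46 = 57. Stays. ✓
Weak-case: standard lawyer gives 149 − 21 = 128; top litigator gives 103 − 62 = 41. Stays. ✓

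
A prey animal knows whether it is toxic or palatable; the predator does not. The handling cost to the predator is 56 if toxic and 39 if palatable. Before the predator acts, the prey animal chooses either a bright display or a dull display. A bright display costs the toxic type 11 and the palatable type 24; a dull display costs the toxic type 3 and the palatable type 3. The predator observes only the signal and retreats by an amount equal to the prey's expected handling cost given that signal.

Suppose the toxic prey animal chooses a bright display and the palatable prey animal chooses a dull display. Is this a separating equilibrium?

If types separate, bright display earns payment 56 and dull display earns 39.
Toxic: bright display gives 56 − 11 = 45; dull display gives 39 − 3 = 36. No deviation. ✓
Palatable: dull display gives 39 − 3 = 36; bright display gives 56 − 24 = 32. No deviation. ✓
Both incentive constraints hold.

Yes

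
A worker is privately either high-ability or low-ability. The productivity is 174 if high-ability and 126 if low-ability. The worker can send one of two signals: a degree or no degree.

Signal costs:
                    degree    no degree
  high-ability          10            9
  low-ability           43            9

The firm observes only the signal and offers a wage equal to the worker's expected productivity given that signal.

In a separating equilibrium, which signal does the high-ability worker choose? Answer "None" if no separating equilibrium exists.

None

Try high-ability → degree, low-ability → no degree:
  Under separation the firm infers type exactly: degree → high-ability (pays 174), no degree → low-ability (pays 126).
  High-ability: degree gives 174 − 10 = 164; no degree gives 126 − 9 = 117. No deviation. ✓
  Low-ability: no degree gives 126 − 9 = 117; degree gives 174 − 43 = 131. Would deviate. ✗
Try high-ability → no degree, low-ability → degree:
  Under separation the firm infers type exactly: no degree → high-ability (pays 174), degree → low-ability (pays 126).
  High-ability: no degree gives 174 − 9 = 165; degree gives 126 − 10 = 116. No deviation. ✓
  Low-ability: degree gives 126 − 43 = 83; no degree gives 174 − 9 = 165. Would deviate. ✗
Neither assignment is incentive-compatible.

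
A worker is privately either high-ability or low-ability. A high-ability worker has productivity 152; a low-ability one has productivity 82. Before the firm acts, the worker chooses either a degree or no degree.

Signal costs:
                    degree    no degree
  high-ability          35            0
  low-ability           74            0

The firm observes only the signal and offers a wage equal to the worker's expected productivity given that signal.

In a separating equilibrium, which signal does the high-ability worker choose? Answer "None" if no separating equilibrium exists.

degree

Try high-ability → degree, low-ability → no degree:
  Under separation the firm infers type exactly: degree → high-ability (pays 152), no degree → low-ability (pays 82).
  High-ability: degree gives 152 − 35 = 117; no degree gives 82 − 0 = 82. No deviation. ✓
  Low-ability: no degree gives 82 − 0 = 82; degree gives 152 − 74 = 78. No deviation. ✓
Both hold — the high-ability type sends degree.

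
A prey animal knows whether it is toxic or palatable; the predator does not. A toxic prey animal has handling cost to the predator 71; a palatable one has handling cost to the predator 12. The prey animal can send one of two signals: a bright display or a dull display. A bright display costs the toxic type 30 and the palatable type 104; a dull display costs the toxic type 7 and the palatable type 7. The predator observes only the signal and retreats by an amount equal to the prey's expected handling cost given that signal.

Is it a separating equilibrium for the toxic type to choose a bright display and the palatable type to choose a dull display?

Under separation the predator infers type exactly: bright display → toxic (pays 71), dull display → palatable (pays 12).
Toxic: bright display gives 71 − 30 = 41; dull display gives 12 − 7 = 5. No deviation. ✓
Palatable: dull display gives 12 − 7 = 5; bright display gives 71 − 104 = -33. No deviation. ✓
Both incentive constraints hold.

Yes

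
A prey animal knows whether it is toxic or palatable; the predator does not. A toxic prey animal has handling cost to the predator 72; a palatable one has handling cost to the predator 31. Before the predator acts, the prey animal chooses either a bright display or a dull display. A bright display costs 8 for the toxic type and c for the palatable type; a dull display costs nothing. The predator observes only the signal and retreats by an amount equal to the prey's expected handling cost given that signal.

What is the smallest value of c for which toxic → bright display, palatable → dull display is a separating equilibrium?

41

Under separation: bright display → toxic (pays 72); dull display → palatable (pays 31).
Toxic: 72 − 8 = 64 ≥ 31 − 0 = 31. Holds regardless of c. ✓
Palatable: 31 − 0 ≥ 72 − c, so c ≥ 72 − 31 = 41.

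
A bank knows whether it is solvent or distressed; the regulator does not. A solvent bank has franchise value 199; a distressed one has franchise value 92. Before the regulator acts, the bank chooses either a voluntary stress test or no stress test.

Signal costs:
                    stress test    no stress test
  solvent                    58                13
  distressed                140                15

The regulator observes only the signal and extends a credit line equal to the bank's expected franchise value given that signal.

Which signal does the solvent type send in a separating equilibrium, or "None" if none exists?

stress test

Try solvent → stress test, distressed → no stress test:
  Under separation the regulator infers type exactly: stress test → solvent (pays 199), no stress test → distressed (pays 92).
  Solvent: stress test gives 199 − 58 = 141; no stress test gives 92 − 13 = 79. No deviation. ✓
  Distressed: no stress test gives 92 − 15 = 77; stress test gives 199 − 140 = 59. No deviation. ✓
Both hold — the solvent type sends stress test.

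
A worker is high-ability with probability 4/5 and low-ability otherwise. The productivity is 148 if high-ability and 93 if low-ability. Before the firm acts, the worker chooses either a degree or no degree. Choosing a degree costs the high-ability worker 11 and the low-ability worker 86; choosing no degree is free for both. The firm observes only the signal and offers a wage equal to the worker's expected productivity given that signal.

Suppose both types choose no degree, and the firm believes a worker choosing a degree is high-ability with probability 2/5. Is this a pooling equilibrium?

At the pooled signal (no degree) the firm holds the prior 4/5 and pays 4/5·148 + 1/5·93 = 137. Off-path (degree) belief 2/5 gives 2/5·148 + 3/5·93 = 115.
High-ability: no degree gives 137 − 0 = 137; degree gives 115 − 11 = 104. Stays. ✓
Low-ability: no degree gives 137 − 0 = 137; degree gives 115 − 86 = 29. Stays. ✓

Yes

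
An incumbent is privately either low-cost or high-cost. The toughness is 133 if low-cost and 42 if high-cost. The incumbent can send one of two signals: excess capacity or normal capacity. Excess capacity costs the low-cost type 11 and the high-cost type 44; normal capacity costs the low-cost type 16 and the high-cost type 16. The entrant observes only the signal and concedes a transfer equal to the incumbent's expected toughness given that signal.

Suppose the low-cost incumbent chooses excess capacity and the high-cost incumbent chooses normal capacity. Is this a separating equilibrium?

If types separate, excess capacity earns payment 133 and normal capacity earns 42.
Low-cost: excess capacity gives 133 − 11 = 122; normal capacity gives 42 − 16 = 26. No deviation. ✓
High-cost: normal capacity gives 42 − 16 = 26; excess capacity gives 133 − 44 = 89. Would deviate. ✗

No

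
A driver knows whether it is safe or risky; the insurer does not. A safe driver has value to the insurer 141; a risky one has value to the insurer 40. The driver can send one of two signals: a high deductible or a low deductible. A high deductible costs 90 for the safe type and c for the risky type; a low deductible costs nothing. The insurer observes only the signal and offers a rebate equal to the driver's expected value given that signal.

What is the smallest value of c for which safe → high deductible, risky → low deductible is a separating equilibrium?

101

Under separation: high deductible → safe (pays 141); low deductible → risky (pays 40).
Safe: 141 − 90 = 51 ≥ 40 − 0 = 40. Holds regardless of c. ✓
Risky: 40 − 0 ≥ 141 − c, so c ≥ 141 − 40 = 101.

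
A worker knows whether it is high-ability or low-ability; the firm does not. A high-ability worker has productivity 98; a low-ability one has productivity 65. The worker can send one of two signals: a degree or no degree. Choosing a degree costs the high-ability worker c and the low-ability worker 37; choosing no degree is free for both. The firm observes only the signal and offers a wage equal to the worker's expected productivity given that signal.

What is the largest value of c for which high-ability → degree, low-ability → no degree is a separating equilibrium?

Under separation: degree → high-ability (pays 98); no degree → low-ability (pays 65).
Low-ability: 65 − 0 = 65 ≥ 98 − 37 = 61. Holds regardless of c. ✓
High-ability: 98 − c ≥ 65 − 0, so c ≤ 98 − 65 = 33.

33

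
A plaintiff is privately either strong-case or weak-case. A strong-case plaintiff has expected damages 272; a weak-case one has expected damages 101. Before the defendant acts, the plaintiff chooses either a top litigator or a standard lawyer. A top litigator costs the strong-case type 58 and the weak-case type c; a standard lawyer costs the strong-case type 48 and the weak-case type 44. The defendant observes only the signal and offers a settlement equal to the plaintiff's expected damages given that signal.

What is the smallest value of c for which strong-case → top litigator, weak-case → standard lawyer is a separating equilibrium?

Under separation: top litigator → strong-case (pays 272); standard lawyer → weak-case (pays 101).
Strong-case: 272 − 58 = 214 ≥ 101 − 48 = 53. Holds regardless of c. ✓
Weak-case: 101 − 44 ≥ 272 − c, so c ≥ 272 − 57 = 215.

215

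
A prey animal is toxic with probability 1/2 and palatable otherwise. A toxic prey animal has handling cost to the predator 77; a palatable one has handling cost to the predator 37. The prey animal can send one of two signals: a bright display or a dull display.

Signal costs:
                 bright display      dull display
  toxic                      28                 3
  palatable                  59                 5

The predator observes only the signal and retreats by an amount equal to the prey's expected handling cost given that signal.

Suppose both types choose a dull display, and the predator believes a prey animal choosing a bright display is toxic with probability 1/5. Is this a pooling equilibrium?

Yes

On the equilibrium path (dull display) the predator holds the prior 1/2 and pays 1/2·77 + 1/2·37 = 57. Off-path (bright display) belief 1/5 gives 1/5·77 + 4/5·37 = 45.
Toxic: dull display gives 57 − 3 = 54; bright display gives 45 − 28 = 17. Stays. ✓
Palatable: dull display gives 57 − 5 = 52; bright display gives 45 − 59 = -14. Stays. ✓
Beliefs are Bayes-consistent on-path and both types best-respond.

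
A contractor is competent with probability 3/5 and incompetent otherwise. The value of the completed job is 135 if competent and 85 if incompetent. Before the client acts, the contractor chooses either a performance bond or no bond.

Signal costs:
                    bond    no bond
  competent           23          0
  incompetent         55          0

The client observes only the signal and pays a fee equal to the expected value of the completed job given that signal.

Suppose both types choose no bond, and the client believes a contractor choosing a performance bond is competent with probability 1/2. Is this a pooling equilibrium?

At the pooled signal (no bond) the client holds the prior 3/5 and pays 3/5·135 + 2/5·85 = 115. Off-path (bond) belief 1/2 gives 1/2·135 + 1/2·85 = 110.
Competent: no bond gives 115 − 0 = 115; bond gives 110 − 23 = 87. Stays. ✓
Incompetent: no bond gives 115 − 0 = 115; bond gives 110 − 55 = 55. Stays. ✓

Yes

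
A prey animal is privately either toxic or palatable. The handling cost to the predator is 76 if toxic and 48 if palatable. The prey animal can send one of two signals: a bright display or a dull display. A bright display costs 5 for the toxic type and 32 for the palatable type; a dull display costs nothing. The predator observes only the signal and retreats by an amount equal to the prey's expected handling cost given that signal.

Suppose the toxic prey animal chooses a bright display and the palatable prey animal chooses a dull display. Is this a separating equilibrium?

Yes

If types separate, bright display earns payment 76 and dull display earns 48.
Toxic: bright display gives 76 − 5 = 71; dull display gives 48 − 0 = 48. No deviation. ✓
Palatable: dull display gives 48 − 0 = 48; bright display gives 76 − 32 = 44. No deviation. ✓
Both incentive constraints hold.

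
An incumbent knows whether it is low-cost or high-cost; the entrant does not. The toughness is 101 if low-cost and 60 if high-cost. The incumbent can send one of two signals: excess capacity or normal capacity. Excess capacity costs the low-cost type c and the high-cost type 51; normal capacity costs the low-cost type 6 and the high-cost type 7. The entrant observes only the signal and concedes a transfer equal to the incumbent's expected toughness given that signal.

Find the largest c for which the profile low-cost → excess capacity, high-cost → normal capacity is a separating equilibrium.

Under separation: excess capacity → low-cost (pays 101); normal capacity → high-cost (pays 60).
High-cost: 60 − 7 = 53 ≥ 101 − 51 = 50. Holds regardless of c. ✓
Low-cost: 101 − c ≥ 60 − 6, so c ≤ 101 − 54 = 47.

47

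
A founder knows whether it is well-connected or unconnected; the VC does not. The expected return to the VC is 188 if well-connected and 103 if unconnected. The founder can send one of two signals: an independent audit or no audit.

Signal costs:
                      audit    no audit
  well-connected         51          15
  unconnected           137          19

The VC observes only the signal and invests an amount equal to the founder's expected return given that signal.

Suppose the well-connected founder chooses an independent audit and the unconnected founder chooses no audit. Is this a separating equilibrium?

Under separation the VC infers type exactly: audit → well-connected (pays 188), no audit → unconnected (pays 103).
Well-connected: audit gives 188 − 51 = 137; no audit gives 103 − 15 = 88. No deviation. ✓
Unconnected: no audit gives 103 − 19 = 84; audit gives 188 − 137 = 51. No deviation. ✓
Neither type gains from mimicking the other.

Yes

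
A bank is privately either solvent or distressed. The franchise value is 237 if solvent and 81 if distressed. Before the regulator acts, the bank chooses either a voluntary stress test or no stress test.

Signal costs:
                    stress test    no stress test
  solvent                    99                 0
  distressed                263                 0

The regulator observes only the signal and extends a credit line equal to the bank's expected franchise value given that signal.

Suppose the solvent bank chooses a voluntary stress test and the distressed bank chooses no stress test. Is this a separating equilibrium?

Under separation the regulator infers type exactly: stress test → solvent (pays 237), no stress test → distressed (pays 81).
Solvent: stress test gives 237 − 99 = 138; no stress test gives 81 − 0 = 81. No deviation. ✓
Distressed: no stress test gives 81 − 0 = 81; stress test gives 237 − 263 = -26. No deviation. ✓
Both incentive constraints hold.

Yes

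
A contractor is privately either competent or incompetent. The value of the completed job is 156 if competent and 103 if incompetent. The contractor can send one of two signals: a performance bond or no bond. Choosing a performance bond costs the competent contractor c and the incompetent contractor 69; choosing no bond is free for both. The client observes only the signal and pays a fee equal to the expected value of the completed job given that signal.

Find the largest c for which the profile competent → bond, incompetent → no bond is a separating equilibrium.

53

Under separation: bond → competent (pays 156); no bond → incompetent (pays 103).
Incompetent: 103 − 0 = 103 ≥ 156 − 69 = 87. Holds regardless of c. ✓
Competent: 156 − c ≥ 103 − 0, so c ≤ 156 − 103 = 53.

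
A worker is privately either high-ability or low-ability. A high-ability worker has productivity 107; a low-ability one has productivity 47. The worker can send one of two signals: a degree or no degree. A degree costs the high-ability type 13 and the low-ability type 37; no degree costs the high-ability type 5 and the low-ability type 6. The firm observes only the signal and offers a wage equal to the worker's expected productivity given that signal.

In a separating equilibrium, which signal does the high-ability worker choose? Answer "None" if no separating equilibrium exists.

Try high-ability → degree, low-ability → no degree:
  If types separate, degree earns payment 107 and no degree earns 47.
  High-ability: degree gives 107 − 13 = 94; no degree gives 47 − 5 = 42. No deviation. ✓
  Low-ability: no degree gives 47 − 6 = 41; degree gives 107 − 37 = 70. Would deviate. ✗
Try high-ability → no degree, low-ability → degree:
  If types separate, no degree earns payment 107 and degree earns 47.
  High-ability: no degree gives 107 − 5 = 102; degree gives 47 − 13 = 34. No deviation. ✓
  Low-ability: degree gives 47 − 37 = 10; no degree gives 107 − 6 = 101. Would deviate. ✗
Neither assignment is incentive-compatible.

None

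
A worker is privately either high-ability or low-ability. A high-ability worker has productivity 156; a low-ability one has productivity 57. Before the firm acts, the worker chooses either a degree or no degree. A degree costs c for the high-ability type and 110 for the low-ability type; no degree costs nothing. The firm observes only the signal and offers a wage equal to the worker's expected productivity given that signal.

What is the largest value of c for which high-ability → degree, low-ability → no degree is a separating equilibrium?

99

Under separation: degree → high-ability (pays 156); no degree → low-ability (pays 57).
Low-ability: 57 − 0 = 57 ≥ 156 − 110 = 46. Holds regardless of c. ✓
High-ability: 156 − c ≥ 57 − 0, so c ≤ 156 − 57 = 99.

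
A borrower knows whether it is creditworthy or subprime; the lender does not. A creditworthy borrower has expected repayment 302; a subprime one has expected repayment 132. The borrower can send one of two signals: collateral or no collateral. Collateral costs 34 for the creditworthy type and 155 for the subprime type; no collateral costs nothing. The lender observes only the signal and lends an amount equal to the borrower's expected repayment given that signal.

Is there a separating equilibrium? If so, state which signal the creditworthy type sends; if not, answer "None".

None

Try creditworthy → collateral, subprime → no collateral:
  Under separation the lender infers type exactly: collateral → creditworthy (pays 302), no collateral → subprime (pays 132).
  Creditworthy: collateral gives 302 − 34 = 268; no collateral gives 132 − 0 = 132. No deviation. ✓
  Subprime: no collateral gives 132 − 0 = 132; collateral gives 302 − 155 = 147. Would deviate. ✗
Try creditworthy → no collateral, subprime → collateral:
  Under separation the lender infers type exactly: no collateral → creditworthy (pays 302), collateral → subprime (pays 132).
  Creditworthy: no collateral gives 302 − 0 = 302; collateral gives 132 − 34 = 98. No deviation. ✓
  Subprime: collateral gives 132 − 155 = -23; no collateral gives 302 − 0 = 302. Would deviate. ✗
Neither assignment is incentive-compatible.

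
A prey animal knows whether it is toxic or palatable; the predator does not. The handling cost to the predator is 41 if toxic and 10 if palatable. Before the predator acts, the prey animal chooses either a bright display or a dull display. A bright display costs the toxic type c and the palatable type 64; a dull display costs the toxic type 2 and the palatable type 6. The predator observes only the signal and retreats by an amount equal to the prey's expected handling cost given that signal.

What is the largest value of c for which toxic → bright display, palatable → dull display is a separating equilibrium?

33

Under separation: bright display → toxic (pays 41); dull display → palatable (pays 10).
Palatable: 10 − 6 = 4 ≥ 41 − 64 = -23. Holds regardless of c. ✓
Toxic: 41 − c ≥ 10 − 2, so c ≤ 41 − 8 = 33.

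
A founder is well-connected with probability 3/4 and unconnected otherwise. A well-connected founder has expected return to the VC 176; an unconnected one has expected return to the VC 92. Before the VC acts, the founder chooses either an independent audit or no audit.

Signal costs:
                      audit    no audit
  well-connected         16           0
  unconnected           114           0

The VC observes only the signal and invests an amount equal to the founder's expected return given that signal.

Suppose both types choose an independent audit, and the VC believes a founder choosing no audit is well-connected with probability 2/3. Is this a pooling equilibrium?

No

At the pooled signal (audit) the VC holds the prior 3/4 and pays 3/4·176 + 1/4·92 = 155. Off-path (no audit) belief 2/3 gives 2/3·176 + 1/3·92 = 148.
Well-connected: audit gives 155 − 16 = 139; no audit gives 148 − 0 = 148. Deviates. ✗
Unconnected: audit gives 155 − 114 = 41; no audit gives 148 − 0 = 148. Deviates. ✗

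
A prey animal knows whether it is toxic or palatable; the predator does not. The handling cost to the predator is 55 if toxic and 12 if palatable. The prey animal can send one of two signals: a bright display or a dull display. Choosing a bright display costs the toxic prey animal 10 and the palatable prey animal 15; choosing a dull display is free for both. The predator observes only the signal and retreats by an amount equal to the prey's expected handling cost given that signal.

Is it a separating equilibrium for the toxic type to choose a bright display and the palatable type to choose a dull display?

No

If types separate, bright display earns payment 55 and dull display earns 12.
Toxic: bright display gives 55 − 10 = 45; dull display gives 12 − 0 = 12. No deviation. ✓
Palatable: dull display gives 12 − 0 = 12; bright display gives 55 − 15 = 40. Would deviate. ✗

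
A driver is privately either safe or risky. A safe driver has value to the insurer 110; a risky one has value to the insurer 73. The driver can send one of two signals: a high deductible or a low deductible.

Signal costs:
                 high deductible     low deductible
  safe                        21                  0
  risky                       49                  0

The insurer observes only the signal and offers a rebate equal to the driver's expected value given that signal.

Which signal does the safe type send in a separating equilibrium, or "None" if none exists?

high deductible

Try safe → high deductible, risky → low deductible:
  If types separate, high deductible earns payment 110 and low deductible earns 73.
  Safe: high deductible gives 110 − 21 = 89; low deductible gives 73 − 0 = 73. No deviation. ✓
  Risky: low deductible gives 73 − 0 = 73; high deductible gives 110 − 49 = 61. No deviation. ✓
Both hold — the safe type sends high deductible.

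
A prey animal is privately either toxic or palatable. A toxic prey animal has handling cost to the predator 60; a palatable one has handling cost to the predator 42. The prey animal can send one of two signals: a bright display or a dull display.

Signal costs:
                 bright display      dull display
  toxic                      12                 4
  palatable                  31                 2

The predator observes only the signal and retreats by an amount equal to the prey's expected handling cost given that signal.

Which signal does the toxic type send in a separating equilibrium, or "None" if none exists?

Try toxic → bright display, palatable → dull display:
  Under separation the predator infers type exactly: bright display → toxic (pays 60), dull display → palatable (pays 42).
  Toxic: bright display gives 60 − 12 = 48; dull display gives 42 − 4 = 38. No deviation. ✓
  Palatable: dull display gives 42 − 2 = 40; bright display gives 60 − 31 = 29. No deviation. ✓
Both hold — the toxic type sends bright display.

bright display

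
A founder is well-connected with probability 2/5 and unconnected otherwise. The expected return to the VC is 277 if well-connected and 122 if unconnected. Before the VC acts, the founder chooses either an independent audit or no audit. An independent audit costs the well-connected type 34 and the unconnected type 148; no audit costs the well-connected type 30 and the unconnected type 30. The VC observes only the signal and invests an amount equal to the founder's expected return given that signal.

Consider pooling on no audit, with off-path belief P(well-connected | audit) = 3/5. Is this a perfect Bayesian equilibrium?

No

On the equilibrium path (no audit) the VC holds the prior 2/5 and pays 2/5·277 + 3/5·122 = 184. Off-path (audit) belief 3/5 gives 3/5·277 + 2/5·122 = 215.
Well-connected: no audit gives 184 − 30 = 154; audit gives 215 − 34 = 181. Deviates. ✗
Unconnected: no audit gives 184 − 30 = 154; audit gives 215 − 148 = 67. Stays. ✓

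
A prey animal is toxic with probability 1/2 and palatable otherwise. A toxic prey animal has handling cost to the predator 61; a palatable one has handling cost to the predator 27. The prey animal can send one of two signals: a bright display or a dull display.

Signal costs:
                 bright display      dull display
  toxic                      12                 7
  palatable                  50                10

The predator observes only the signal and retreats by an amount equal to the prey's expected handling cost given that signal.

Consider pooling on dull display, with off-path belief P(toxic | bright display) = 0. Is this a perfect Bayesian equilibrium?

Yes

On the equilibrium path (dull display) the predator holds the prior 1/2 and pays 1/2·61 + 1/2·27 = 44. Off-path (bright display) belief 0 gives 0·61 + 1·27 = 27.
Toxic: dull display gives 44 − 7 = 37; bright display gives 27 − 12 = 15. Stays. ✓
Palatable: dull display gives 44 − 10 = 34; bright display gives 27 − 50 = -23. Stays. ✓
Beliefs are Bayes-consistent on-path and both types best-respond.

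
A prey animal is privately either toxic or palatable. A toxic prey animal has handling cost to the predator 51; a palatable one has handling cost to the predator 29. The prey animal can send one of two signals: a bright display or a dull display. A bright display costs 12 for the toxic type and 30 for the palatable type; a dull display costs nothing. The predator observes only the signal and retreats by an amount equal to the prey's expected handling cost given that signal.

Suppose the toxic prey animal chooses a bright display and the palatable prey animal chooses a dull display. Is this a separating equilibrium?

Yes

If types separate, bright display earns payment 51 and dull display earns 29.
Toxic: bright display gives 51 − 12 = 39; dull display gives 29 − 0 = 29. No deviation. ✓
Palatable: dull display gives 29 − 0 = 29; bright display gives 51 − 30 = 21. No deviation. ✓
Both incentive constraints hold.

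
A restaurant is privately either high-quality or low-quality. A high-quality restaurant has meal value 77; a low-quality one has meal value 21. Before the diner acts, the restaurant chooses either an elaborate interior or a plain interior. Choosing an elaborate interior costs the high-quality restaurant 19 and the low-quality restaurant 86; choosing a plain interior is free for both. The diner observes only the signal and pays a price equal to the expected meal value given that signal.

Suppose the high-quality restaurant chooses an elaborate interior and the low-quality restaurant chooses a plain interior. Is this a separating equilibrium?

Under separation the diner infers type exactly: elaborate interior → high-quality (pays 77), plain interior → low-quality (pays 21).
High-quality: elaborate interior gives 77 − 19 = 58; plain interior gives 21 − 0 = 21. No deviation. ✓
Low-quality: plain interior gives 21 − 0 = 21; elaborate interior gives 77 − 86 = -9. No deviation. ✓
Both incentive constraints hold.

Yes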